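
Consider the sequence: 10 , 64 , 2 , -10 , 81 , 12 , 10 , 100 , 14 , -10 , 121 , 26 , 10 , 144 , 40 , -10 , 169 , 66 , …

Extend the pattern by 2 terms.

10, 196

Split by position mod 3: positions 1, 4, 7, … form one track, and each other residue class forms its own.
Track A: 10, -10, 10, -10, 10, -10 — the oscillation 10·(−1)^(n+1).
Track B: 64, 81, 100, 121, 144, 169 — the squares 8², 9², 10², ….
Track C: 2, 12, 14, 26, 40, 66 — each term equals the sum of the previous two.
Position 19 falls in track A as its term 7, giving 10.
The 20th slot belongs to track B; its 7th term is 196.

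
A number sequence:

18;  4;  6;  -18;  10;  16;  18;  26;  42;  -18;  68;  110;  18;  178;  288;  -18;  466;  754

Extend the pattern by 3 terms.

18, 1220, 1974

The slot pattern repeats as ABB (period 3), so there are 2 interleaved tracks.
Track A = 18, -18, 18, -18, 18, -18: oscillating between 18 and -18.
Track B = 4, 6, 10, 16, 26, 42, 68, 110, 178, 288, 466, 754: each term equals the sum of the previous two.
The 19th slot belongs to track A; its 7th term is 18.
Term 20 comes from track B (its 13th entry): 1220.
Position 21 → track B, term 14 = 1974.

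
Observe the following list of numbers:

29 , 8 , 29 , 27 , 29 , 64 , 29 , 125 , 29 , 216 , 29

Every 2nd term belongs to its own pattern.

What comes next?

343

Split by position mod 2 into 2 tracks.
Track A: 29, 29, 29, 29, 29, 29 (always 29).
Track B: 8, 27, 64, 125, 216 (consecutive cubes n³ from n = 2).
Position 12 → track B, term 6 = 343.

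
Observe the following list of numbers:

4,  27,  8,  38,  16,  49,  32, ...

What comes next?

The terms cycle through 2 interleaved subsequences.
Stream A: 4, 8, 16, 32. Successive powers of 2.
Stream B: 27, 38, 49. Linear: a_n = 16 + 11·n.
Position 8 falls in stream B as its term 4, giving 60.

60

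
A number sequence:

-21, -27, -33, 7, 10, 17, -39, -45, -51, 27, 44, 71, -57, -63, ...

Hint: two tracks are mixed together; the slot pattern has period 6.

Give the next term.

-69

The slot pattern repeats as AAABBB (period 6), so there are 2 interleaved tracks.
Track A: -21, -27, -33, -39, -45, -51, -57, -63 — linear: a_n = -15 − 6·n.
Track B: 7, 10, 17, 27, 44, 71 — a Fibonacci-like recurrence a_n = a_{n-1} + a_{n-2}.
The 15th slot belongs to track A; its 9th term is -69.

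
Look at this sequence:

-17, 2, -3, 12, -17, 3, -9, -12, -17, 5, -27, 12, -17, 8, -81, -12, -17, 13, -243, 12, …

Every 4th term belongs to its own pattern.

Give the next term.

-17

The terms cycle through 4 interleaved subsequences.
Track A: -17, -17, -17, -17, -17 (the constant sequence -17).
Track B: 2, 3, 5, 8, 13 (each term equals the sum of the previous two).
Track C: -3, -9, -27, -81, -243 (geometric, ×3 each step).
Track D: 12, -12, 12, -12, 12 (oscillating between 12 and -12).
Position 21 falls in track A as its term 6, giving -17.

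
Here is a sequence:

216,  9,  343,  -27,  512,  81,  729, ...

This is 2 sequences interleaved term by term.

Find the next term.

-243

Odd-indexed and even-indexed terms follow separate rules.
Track A = 216, 343, 512, 729: the cubes 6³, 7³, 8³, ….
Track B = 9, -27, 81: multiplying by -3 each time.
The 8th slot belongs to track B; its 4th term is -243.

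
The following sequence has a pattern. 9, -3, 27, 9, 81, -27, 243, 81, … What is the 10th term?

-243

Taking every 2nd term gives 2 separate tracks.
Track A is 9, 27, 81, 243, which is powers 3^2, 3^3, 3^4, ….
Track B is -3, 9, -27, 81, which is geometric, ×-3 each step.
Position 10 falls in track B as its term 5, giving -243.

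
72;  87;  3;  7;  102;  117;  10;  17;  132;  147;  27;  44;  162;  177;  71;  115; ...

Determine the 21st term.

222

Reading positions in blocks of 4 reveals the pattern AABB — 2 tracks woven together.
Subsequence A: 72, 87, 102, 117, 132, 147, 162, 177. Arithmetic with common difference +15.
Subsequence B: 3, 7, 10, 17, 27, 44, 71, 115. A Fibonacci-like recurrence a_n = a_{n-1} + a_{n-2}.
Position 21 falls in subsequence A as its term 11, giving 222.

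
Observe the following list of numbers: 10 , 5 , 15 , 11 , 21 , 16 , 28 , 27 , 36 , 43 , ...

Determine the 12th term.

70

Taking every 2nd term gives 2 separate tracks.
Subsequence A is 10, 15, 21, 28, 36, which is triangular numbers starting at T_4.
Subsequence B is 5, 11, 16, 27, 43, which is a Fibonacci-like recurrence a_n = a_{n-1} + a_{n-2}.
Term 12 comes from subsequence B (its 6th entry): 70.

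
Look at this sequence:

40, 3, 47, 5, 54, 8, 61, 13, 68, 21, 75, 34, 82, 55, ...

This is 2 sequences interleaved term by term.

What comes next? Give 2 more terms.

89, 89

Positions 1, 3, 5, … form one subsequence and positions 2, 4, 6, … form another.
Track A: 40, 47, 54, 61, 68, 75, 82. Adding 7 each time.
Track B: 3, 5, 8, 13, 21, 34, 55. A Fibonacci-like recurrence a_n = a_{n-1} + a_{n-2}.
The 15th slot belongs to track A; its 8th term is 89.
Position 16 → track B, term 8 = 89.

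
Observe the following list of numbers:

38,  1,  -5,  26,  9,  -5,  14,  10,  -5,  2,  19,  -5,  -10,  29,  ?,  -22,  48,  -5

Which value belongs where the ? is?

-5

Split by position mod 3: positions 1, 4, 7, … form one track, and each other residue class forms its own.
Track A = 38, 26, 14, 2, -10, -22: arithmetic with common difference −12.
Track B = 1, 9, 10, 19, 29, 48: a Fibonacci-like recurrence a_n = a_{n-1} + a_{n-2}.
Track C = -5, -5, -5, -5, ?, -5: the constant sequence -5.
The gap is track C's term 5; the rule gives -5.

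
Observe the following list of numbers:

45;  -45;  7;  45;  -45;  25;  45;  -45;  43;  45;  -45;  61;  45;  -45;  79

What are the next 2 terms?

45, -45

Positions follow the repeating pattern AAB; grouping by letter gives 2 tracks.
Track A: 45, -45, 45, -45, 45, -45, 45, -45, 45, -45. Oscillating between 45 and -45.
Track B: 7, 25, 43, 61, 79. Arithmetic, step +18.
Position 16 → track A, term 11 = 45.
The 17th slot belongs to track A; its 12th term is -45.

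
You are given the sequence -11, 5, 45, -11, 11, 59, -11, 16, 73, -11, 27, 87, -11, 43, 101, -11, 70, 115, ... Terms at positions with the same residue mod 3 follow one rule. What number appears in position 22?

-11

The terms cycle through 3 interleaved subsequences.
Track A: -11, -11, -11, -11, -11, -11 — the constant sequence -11.
Track B: 5, 11, 16, 27, 43, 70 — each term equals the sum of the previous two.
Track C: 45, 59, 73, 87, 101, 115 — linear: a_n = 31 + 14·n.
Term 22 comes from track A (its 8th entry): -11.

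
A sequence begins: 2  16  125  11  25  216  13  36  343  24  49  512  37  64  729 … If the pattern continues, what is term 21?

Taking every 3rd term gives 3 separate tracks.
Track A is 2, 11, 13, 24, 37, which is a Fibonacci-like recurrence a_n = a_{n-1} + a_{n-2}.
Track B is 16, 25, 36, 49, 64, which is consecutive squares n² from n = 4.
Track C is 125, 216, 343, 512, 729, which is the cubes 5³, 6³, 7³, ….
Term 21 comes from track C (its 7th entry): 1331.

1331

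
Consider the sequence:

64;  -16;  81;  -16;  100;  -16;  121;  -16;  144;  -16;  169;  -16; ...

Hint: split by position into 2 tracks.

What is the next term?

196

The terms cycle through 2 interleaved subsequences.
Subsequence A is 64, 81, 100, 121, 144, 169, which is consecutive squares n² from n = 8.
Subsequence B is -16, -16, -16, -16, -16, -16, which is always -16.
The 13th slot belongs to subsequence A; its 7th term is 196.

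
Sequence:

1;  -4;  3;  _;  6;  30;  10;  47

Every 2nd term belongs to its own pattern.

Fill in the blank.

13

Split by position mod 2 into 2 tracks.
Subsequence A: 1, 3, 6, 10 (triangular numbers n(n+1)/2 for n = 1, 2, …).
Subsequence B: -4, ?, 30, 47 (arithmetic, step +17).
So the missing entry in subsequence B is 13.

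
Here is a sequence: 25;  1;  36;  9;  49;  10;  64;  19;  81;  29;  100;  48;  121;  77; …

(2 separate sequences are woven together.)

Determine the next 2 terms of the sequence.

144, 125

Positions 1, 3, 5, … form one subsequence and positions 2, 4, 6, … form another.
Track A = 25, 36, 49, 64, 81, 100, 121: perfect squares starting at 5².
Track B = 1, 9, 10, 19, 29, 48, 77: Fibonacci-style (each term is the sum of the two before it).
Position 15 → track A, term 8 = 144.
Position 16 falls in track B as its term 8, giving 125.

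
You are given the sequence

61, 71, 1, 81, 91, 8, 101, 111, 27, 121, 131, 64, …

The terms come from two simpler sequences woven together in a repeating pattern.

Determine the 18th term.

216

Positions follow the repeating pattern AAB; grouping by letter gives 2 tracks.
Subsequence A: 61, 71, 81, 91, 101, 111, 121, 131 — arithmetic with common difference +10.
Subsequence B: 1, 8, 27, 64 — perfect cubes starting at 1³.
Position 18 falls in subsequence B as its term 6, giving 216.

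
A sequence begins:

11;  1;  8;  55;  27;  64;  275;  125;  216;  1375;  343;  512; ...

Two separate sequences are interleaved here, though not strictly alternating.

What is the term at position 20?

Positions follow the repeating pattern ABB; grouping by letter gives 2 tracks.
Track A: 11, 55, 275, 1375 (geometric with ratio 5).
Track B: 1, 8, 27, 64, 125, 216, 343, 512 (perfect cubes starting at 1³).
Position 20 falls in track B as its term 13, giving 2197.

2197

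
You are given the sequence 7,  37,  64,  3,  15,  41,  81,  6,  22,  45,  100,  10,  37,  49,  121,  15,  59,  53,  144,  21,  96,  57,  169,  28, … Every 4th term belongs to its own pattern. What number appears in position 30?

65

Read the sequence 4 terms at a time; column i is its own pattern.
Subsequence A: 7, 15, 22, 37, 59, 96 (each term equals the sum of the previous two).
Subsequence B: 37, 41, 45, 49, 53, 57 (arithmetic with common difference +4).
Subsequence C: 64, 81, 100, 121, 144, 169 (perfect squares starting at 8²).
Subsequence D: 3, 6, 10, 15, 21, 28 (triangular numbers starting at T_2).
Term 30 comes from subsequence B (its 8th entry): 65.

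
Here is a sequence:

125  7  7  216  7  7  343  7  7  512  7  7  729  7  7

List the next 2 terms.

1000, 7

The slot pattern repeats as ABB (period 3), so there are 2 interleaved tracks.
Subsequence A: 125, 216, 343, 512, 729. The cubes 5³, 6³, 7³, ….
Subsequence B: 7, 7, 7, 7, 7, 7, 7, 7, 7, 7. Always 7.
The 16th slot belongs to subsequence A; its 6th term is 1000.
Position 17 → subsequence B, term 11 = 7.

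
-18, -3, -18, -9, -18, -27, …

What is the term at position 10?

-243

Split by position mod 2 into 2 tracks.
Track A: -18, -18, -18. Constant -18.
Track B: -3, -9, -27. A geometric progression (common ratio 3).
Term 10 comes from track B (its 5th entry): -243.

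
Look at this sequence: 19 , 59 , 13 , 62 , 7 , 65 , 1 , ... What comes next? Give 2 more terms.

68, -5

The terms cycle through 2 interleaved subsequences.
Stream A: 19, 13, 7, 1. Arithmetic with common difference −6.
Stream B: 59, 62, 65. Linear: a_n = 56 + 3·n.
The 8th slot belongs to stream B; its 4th term is 68.
The 9th slot belongs to stream A; its 5th term is -5.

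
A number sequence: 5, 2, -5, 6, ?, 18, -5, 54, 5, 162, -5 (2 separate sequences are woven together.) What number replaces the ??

Split by position mod 2 into 2 tracks.
Track A: 5, -5, ?, -5, 5, -5. Alternating ±5.
Track B: 2, 6, 18, 54, 162. A geometric progression (common ratio 3).
Track A's pattern makes the blank 5.

5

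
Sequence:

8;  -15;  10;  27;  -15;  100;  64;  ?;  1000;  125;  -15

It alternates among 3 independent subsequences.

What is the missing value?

Split by position mod 3 into 3 tracks.
Stream A is 8, 27, 64, 125, which is perfect cubes starting at 2³.
Stream B is -15, -15, ?, -15, which is the constant sequence -15.
Stream C is 10, 100, 1000, which is powers 10^1, 10^2, 10^3, ….
The gap is stream B's term 3; the rule gives -15.

-15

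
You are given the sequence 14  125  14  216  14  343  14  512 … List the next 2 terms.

14, 729

Taking every 2nd term gives 2 separate tracks.
Track A = 14, 14, 14, 14: constant 14.
Track B = 125, 216, 343, 512: perfect cubes starting at 5³.
Position 9 → track A, term 5 = 14.
The 10th slot belongs to track B; its 5th term is 729.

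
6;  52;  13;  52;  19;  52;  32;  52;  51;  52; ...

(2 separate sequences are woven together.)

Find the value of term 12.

The terms cycle through 2 interleaved subsequences.
Stream A: 6, 13, 19, 32, 51. Fibonacci-style (each term is the sum of the two before it).
Stream B: 52, 52, 52, 52, 52. The constant sequence 52.
Position 12 falls in stream B as its term 6, giving 52.

52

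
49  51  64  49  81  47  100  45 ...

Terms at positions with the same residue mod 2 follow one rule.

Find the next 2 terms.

The terms cycle through 2 interleaved subsequences.
Track A is 49, 64, 81, 100, which is consecutive squares n² from n = 7.
Track B is 51, 49, 47, 45, which is arithmetic, step −2.
Position 9 falls in track A as its term 5, giving 121.
Position 10 falls in track B as its term 5, giving 43.

121, 43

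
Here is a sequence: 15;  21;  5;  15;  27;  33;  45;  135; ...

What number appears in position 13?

51

Positions follow the repeating pattern AABB; grouping by letter gives 2 tracks.
Stream A: 15, 21, 27, 33. Linear: a_n = 9 + 6·n.
Stream B: 5, 15, 45, 135. Multiplying by 3 each time.
Term 13 comes from stream A (its 7th entry): 51.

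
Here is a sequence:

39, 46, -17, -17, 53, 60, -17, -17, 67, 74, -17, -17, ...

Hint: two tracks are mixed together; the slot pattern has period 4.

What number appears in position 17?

95

Positions follow the repeating pattern AABB; grouping by letter gives 2 tracks.
Track A is 39, 46, 53, 60, 67, 74, which is arithmetic, step +7.
Track B is -17, -17, -17, -17, -17, -17, which is always -17.
The 17th slot belongs to track A; its 9th term is 95.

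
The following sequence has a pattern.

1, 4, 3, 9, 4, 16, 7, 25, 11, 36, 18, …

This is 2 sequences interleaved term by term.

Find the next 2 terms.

Taking every 2nd term gives 2 separate tracks.
Subsequence A: 1, 3, 4, 7, 11, 18 — a Fibonacci-like recurrence a_n = a_{n-1} + a_{n-2}.
Subsequence B: 4, 9, 16, 25, 36 — the squares 2², 3², 4², ….
Position 12 → subsequence B, term 6 = 49.
Position 13 falls in subsequence A as its term 7, giving 29.

49, 29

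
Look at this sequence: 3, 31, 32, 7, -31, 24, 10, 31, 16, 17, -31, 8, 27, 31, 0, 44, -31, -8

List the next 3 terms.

71, 31, -16

The terms cycle through 3 interleaved subsequences.
Track A: 3, 7, 10, 17, 27, 44. Fibonacci-style (each term is the sum of the two before it).
Track B: 31, -31, 31, -31, 31, -31. Alternating ±31.
Track C: 32, 24, 16, 8, 0, -8. Arithmetic with common difference −8.
Term 19 comes from track A (its 7th entry): 71.
The 20th slot belongs to track B; its 7th term is 31.
Position 21 → track C, term 7 = -16.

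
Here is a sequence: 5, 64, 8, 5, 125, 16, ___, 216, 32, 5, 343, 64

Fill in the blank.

5

Taking every 3rd term gives 3 separate tracks.
Stream A: 5, 5, ?, 5 — constant 5.
Stream B: 64, 125, 216, 343 — perfect cubes starting at 4³.
Stream C: 8, 16, 32, 64 — powers 2^3, 2^4, 2^5, ….
Stream A's pattern makes the blank 5.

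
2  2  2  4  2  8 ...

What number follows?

Split by position mod 2 into 2 tracks.
Track A is 2, 2, 2, which is always 2.
Track B is 2, 4, 8, which is geometric with ratio 2.
Position 7 → track A, term 4 = 2.

2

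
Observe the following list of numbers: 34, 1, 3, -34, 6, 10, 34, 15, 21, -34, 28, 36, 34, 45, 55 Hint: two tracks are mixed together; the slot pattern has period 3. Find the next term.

-34

Reading positions in blocks of 3 reveals the pattern ABB — 2 tracks woven together.
Subsequence A: 34, -34, 34, -34, 34 — alternating ±34.
Subsequence B: 1, 3, 6, 10, 15, 21, 28, 36, 45, 55 — the triangular numbers T_1, T_2, ….
Term 16 comes from subsequence A (its 6th entry): -34.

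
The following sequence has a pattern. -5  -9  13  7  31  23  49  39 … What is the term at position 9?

67

The terms cycle through 2 interleaved subsequences.
Subsequence A is -5, 13, 31, 49, which is adding 18 each time.
Subsequence B is -9, 7, 23, 39, which is adding 16 each time.
Position 9 falls in subsequence A as its term 5, giving 67.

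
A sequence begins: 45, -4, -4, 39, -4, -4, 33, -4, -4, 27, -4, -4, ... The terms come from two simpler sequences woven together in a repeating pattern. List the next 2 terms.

The slot pattern repeats as ABB (period 3), so there are 2 interleaved tracks.
Subsequence A = 45, 39, 33, 27: linear: a_n = 51 − 6·n.
Subsequence B = -4, -4, -4, -4, -4, -4, -4, -4: the constant sequence -4.
Position 13 falls in subsequence A as its term 5, giving 21.
The 14th slot belongs to subsequence B; its 9th term is -4.

21, -4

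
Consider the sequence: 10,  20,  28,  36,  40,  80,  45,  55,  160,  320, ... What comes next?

Reading positions in blocks of 4 reveals the pattern AABB — 2 tracks woven together.
Track A: 10, 20, 40, 80, 160, 320. A geometric progression (common ratio 2).
Track B: 28, 36, 45, 55. Triangular numbers starting at T_7.
Position 11 falls in track B as its term 5, giving 66.

66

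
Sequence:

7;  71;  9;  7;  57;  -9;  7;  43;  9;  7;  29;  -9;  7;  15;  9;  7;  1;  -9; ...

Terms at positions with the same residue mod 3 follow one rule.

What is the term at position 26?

-41

Split by position mod 3: positions 1, 4, 7, … form one track, and each other residue class forms its own.
Subsequence A = 7, 7, 7, 7, 7, 7: the constant sequence 7.
Subsequence B = 71, 57, 43, 29, 15, 1: linear: a_n = 85 − 14·n.
Subsequence C = 9, -9, 9, -9, 9, -9: the oscillation 9·(−1)^(n+1).
Position 26 → subsequence B, term 9 = -41.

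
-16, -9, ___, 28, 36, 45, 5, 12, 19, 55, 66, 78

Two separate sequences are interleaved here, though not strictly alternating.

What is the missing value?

The slot pattern repeats as AAABBB (period 6), so there are 2 interleaved tracks.
Subsequence A: -16, -9, ?, 5, 12, 19 (arithmetic with common difference +7).
Subsequence B: 28, 36, 45, 55, 66, 78 (triangular numbers n(n+1)/2 for n = 7, 8, …).
The gap is subsequence A's term 3; the rule gives -2.

-2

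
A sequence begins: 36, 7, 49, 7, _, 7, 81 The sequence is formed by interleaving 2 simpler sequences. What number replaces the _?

64

Positions 1, 3, 5, … form one subsequence and positions 2, 4, 6, … form another.
Subsequence A = 36, 49, ?, 81: consecutive squares n² from n = 6.
Subsequence B = 7, 7, 7: always 7.
Subsequence A's pattern makes the blank 64.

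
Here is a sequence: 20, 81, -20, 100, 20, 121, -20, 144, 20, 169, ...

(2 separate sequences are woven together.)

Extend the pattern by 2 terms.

Split by position mod 2 into 2 tracks.
Stream A: 20, -20, 20, -20, 20. The oscillation 20·(−1)^(n+1).
Stream B: 81, 100, 121, 144, 169. The squares 9², 10², 11², ….
The 11th slot belongs to stream A; its 6th term is -20.
Position 12 → stream B, term 6 = 196.

-20, 196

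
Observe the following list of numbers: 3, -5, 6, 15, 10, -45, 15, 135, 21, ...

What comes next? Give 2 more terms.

The terms cycle through 2 interleaved subsequences.
Subsequence A: 3, 6, 10, 15, 21 (triangular numbers n(n+1)/2 for n = 2, 3, …).
Subsequence B: -5, 15, -45, 135 (geometric, ×-3 each step).
Term 10 comes from subsequence B (its 5th entry): -405.
Term 11 comes from subsequence A (its 6th entry): 28.

-405, 28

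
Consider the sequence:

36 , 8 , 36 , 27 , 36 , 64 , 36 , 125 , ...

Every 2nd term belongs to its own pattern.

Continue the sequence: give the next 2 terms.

Split by position mod 2 into 2 tracks.
Track A: 36, 36, 36, 36. Always 36.
Track B: 8, 27, 64, 125. The cubes 2³, 3³, 4³, ….
Term 9 comes from track A (its 5th entry): 36.
Position 10 → track B, term 5 = 216.

36, 216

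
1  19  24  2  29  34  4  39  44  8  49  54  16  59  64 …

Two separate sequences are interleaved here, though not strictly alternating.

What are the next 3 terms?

32, 69, 74

Reading positions in blocks of 3 reveals the pattern ABB — 2 tracks woven together.
Stream A: 1, 2, 4, 8, 16. Geometric, ×2 each step.
Stream B: 19, 24, 29, 34, 39, 44, 49, 54, 59, 64. Arithmetic, step +5.
Position 16 → stream A, term 6 = 32.
Term 17 comes from stream B (its 11th entry): 69.
Position 18 → stream B, term 12 = 74.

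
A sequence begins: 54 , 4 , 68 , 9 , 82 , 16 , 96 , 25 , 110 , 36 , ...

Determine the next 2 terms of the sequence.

124, 49

The terms cycle through 2 interleaved subsequences.
Stream A = 54, 68, 82, 96, 110: arithmetic with common difference +14.
Stream B = 4, 9, 16, 25, 36: the squares 2², 3², 4², ….
Position 11 falls in stream A as its term 6, giving 124.
Position 12 → stream B, term 6 = 49.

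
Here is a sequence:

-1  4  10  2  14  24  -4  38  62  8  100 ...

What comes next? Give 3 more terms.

The slot pattern repeats as ABB (period 3), so there are 2 interleaved tracks.
Stream A is -1, 2, -4, 8, which is multiplying by -2 each time.
Stream B is 4, 10, 14, 24, 38, 62, 100, which is a Fibonacci-like recurrence a_n = a_{n-1} + a_{n-2}.
The 12th slot belongs to stream B; its 8th term is 162.
Position 13 falls in stream A as its term 5, giving -16.
The 14th slot belongs to stream B; its 9th term is 262.

162, -16, 262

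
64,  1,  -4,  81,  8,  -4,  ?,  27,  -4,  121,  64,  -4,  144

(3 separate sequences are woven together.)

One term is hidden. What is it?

Taking every 3rd term gives 3 separate tracks.
Track A: 64, 81, ?, 121, 144 — perfect squares starting at 8².
Track B: 1, 8, 27, 64 — the cubes 1³, 2³, 3³, ….
Track C: -4, -4, -4, -4 — constant -4.
Track A's pattern makes the blank 100.

100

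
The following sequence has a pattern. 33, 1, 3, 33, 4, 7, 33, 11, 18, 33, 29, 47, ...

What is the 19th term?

33

The slot pattern repeats as ABB (period 3), so there are 2 interleaved tracks.
Track A: 33, 33, 33, 33. Always 33.
Track B: 1, 3, 4, 7, 11, 18, 29, 47. A Fibonacci-like recurrence a_n = a_{n-1} + a_{n-2}.
Position 19 falls in track A as its term 7, giving 33.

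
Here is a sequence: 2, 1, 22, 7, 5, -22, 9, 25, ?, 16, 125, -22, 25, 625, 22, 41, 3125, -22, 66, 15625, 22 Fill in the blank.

Read the sequence 3 terms at a time; column i is its own pattern.
Subsequence A = 2, 7, 9, 16, 25, 41, 66: a Fibonacci-like recurrence a_n = a_{n-1} + a_{n-2}.
Subsequence B = 1, 5, 25, 125, 625, 3125, 15625: successive powers of 5.
Subsequence C = 22, -22, ?, -22, 22, -22, 22: the oscillation 22·(−1)^(n+1).
The gap is subsequence C's term 3; the rule gives 22.

22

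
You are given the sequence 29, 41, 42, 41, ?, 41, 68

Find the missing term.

55

Positions 1, 3, 5, … form one subsequence and positions 2, 4, 6, … form another.
Track A: 29, 42, ?, 68. Linear: a_n = 16 + 13·n.
Track B: 41, 41, 41. Always 41.
So the missing entry in track A is 55.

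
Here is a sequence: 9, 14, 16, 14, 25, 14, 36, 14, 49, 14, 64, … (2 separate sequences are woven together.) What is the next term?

Odd-indexed and even-indexed terms follow separate rules.
Track A: 9, 16, 25, 36, 49, 64 — consecutive squares n² from n = 3.
Track B: 14, 14, 14, 14, 14 — constant 14.
The 12th slot belongs to track B; its 6th term is 14.

14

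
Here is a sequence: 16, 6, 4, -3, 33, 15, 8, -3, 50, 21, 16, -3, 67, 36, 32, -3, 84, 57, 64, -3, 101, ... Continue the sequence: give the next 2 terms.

93, 128

Taking every 4th term gives 4 separate tracks.
Track A = 16, 33, 50, 67, 84, 101: arithmetic, step +17.
Track B = 6, 15, 21, 36, 57: each term equals the sum of the previous two.
Track C = 4, 8, 16, 32, 64: powers 2^2, 2^3, 2^4, ….
Track D = -3, -3, -3, -3, -3: constant -3.
Term 22 comes from track B (its 6th entry): 93.
Position 23 falls in track C as its term 6, giving 128.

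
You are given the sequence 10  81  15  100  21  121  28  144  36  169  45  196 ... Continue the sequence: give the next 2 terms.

55, 225

Positions 1, 3, 5, … form one subsequence and positions 2, 4, 6, … form another.
Subsequence A: 10, 15, 21, 28, 36, 45 (the triangular numbers T_4, T_5, …).
Subsequence B: 81, 100, 121, 144, 169, 196 (the squares 9², 10², 11², …).
Term 13 comes from subsequence A (its 7th entry): 55.
The 14th slot belongs to subsequence B; its 7th term is 225.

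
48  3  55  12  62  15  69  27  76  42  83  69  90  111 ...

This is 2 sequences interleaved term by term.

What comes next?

97

Split by position mod 2 into 2 tracks.
Track A is 48, 55, 62, 69, 76, 83, 90, which is adding 7 each time.
Track B is 3, 12, 15, 27, 42, 69, 111, which is each term equals the sum of the previous two.
Position 15 → track A, term 8 = 97.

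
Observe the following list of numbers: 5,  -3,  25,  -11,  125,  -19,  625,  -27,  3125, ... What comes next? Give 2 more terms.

Taking every 2nd term gives 2 separate tracks.
Track A: 5, 25, 125, 625, 3125 (powers 5^1, 5^2, 5^3, …).
Track B: -3, -11, -19, -27 (linear: a_n = 5 − 8·n).
Term 10 comes from track B (its 5th entry): -35.
Term 11 comes from track A (its 6th entry): 15625.

-35, 15625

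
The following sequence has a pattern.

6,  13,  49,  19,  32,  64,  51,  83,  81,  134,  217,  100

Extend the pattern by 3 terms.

351, 568, 121

Reading positions in blocks of 3 reveals the pattern AAB — 2 tracks woven together.
Track A is 6, 13, 19, 32, 51, 83, 134, 217, which is each term equals the sum of the previous two.
Track B is 49, 64, 81, 100, which is consecutive squares n² from n = 7.
Position 13 falls in track A as its term 9, giving 351.
Term 14 comes from track A (its 10th entry): 568.
Term 15 comes from track B (its 5th entry): 121.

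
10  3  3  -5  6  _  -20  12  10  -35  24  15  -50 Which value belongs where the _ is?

Split by position mod 3 into 3 tracks.
Track A: 10, -5, -20, -35, -50 — subtracting 15 each time.
Track B: 3, 6, 12, 24 — multiplying by 2 each time.
Track C: 3, ?, 10, 15 — the triangular numbers T_2, T_3, ….
So the missing entry in track C is 6.

6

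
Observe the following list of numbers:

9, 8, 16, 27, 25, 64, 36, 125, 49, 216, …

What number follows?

64

Odd-indexed and even-indexed terms follow separate rules.
Track A: 9, 16, 25, 36, 49. Perfect squares starting at 3².
Track B: 8, 27, 64, 125, 216. Perfect cubes starting at 2³.
The 11th slot belongs to track A; its 6th term is 64.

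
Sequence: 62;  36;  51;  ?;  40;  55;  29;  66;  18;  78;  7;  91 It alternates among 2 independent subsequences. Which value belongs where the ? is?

Taking every 2nd term gives 2 separate tracks.
Track A is 62, 51, 40, 29, 18, 7, which is subtracting 11 each time.
Track B is 36, ?, 55, 66, 78, 91, which is triangular numbers n(n+1)/2 for n = 8, 9, ….
So the missing entry in track B is 45.

45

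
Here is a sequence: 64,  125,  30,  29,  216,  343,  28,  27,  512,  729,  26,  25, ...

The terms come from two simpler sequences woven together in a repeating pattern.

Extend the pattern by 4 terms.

1000, 1331, 24, 23

Positions follow the repeating pattern AABB; grouping by letter gives 2 tracks.
Track A = 64, 125, 216, 343, 512, 729: perfect cubes starting at 4³.
Track B = 30, 29, 28, 27, 26, 25: arithmetic with common difference −1.
The 13th slot belongs to track A; its 7th term is 1000.
Position 14 → track A, term 8 = 1331.
Term 15 comes from track B (its 7th entry): 24.
Position 16 → track B, term 8 = 23.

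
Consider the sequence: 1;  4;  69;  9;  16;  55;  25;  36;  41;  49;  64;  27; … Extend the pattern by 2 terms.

81, 100

Positions follow the repeating pattern AAB; grouping by letter gives 2 tracks.
Track A: 1, 4, 9, 16, 25, 36, 49, 64 — perfect squares starting at 1².
Track B: 69, 55, 41, 27 — arithmetic, step −14.
Term 13 comes from track A (its 9th entry): 81.
Position 14 → track A, term 10 = 100.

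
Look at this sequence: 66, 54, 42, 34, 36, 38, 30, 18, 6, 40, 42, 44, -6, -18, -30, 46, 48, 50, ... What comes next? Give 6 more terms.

Positions follow the repeating pattern AAABBB; grouping by letter gives 2 tracks.
Track A: 66, 54, 42, 30, 18, 6, -6, -18, -30. Subtracting 12 each time.
Track B: 34, 36, 38, 40, 42, 44, 46, 48, 50. Arithmetic with common difference +2.
The 19th slot belongs to track A; its 10th term is -42.
The 20th slot belongs to track A; its 11th term is -54.
Term 21 comes from track A (its 12th entry): -66.
Position 22 → track B, term 10 = 52.
The 23rd slot belongs to track B; its 11th term is 54.
Position 24 → track B, term 12 = 56.

-42, -54, -66, 52, 54, 56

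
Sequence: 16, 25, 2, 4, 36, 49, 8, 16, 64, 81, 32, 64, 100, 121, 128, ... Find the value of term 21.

196

The slot pattern repeats as AABB (period 4), so there are 2 interleaved tracks.
Stream A: 16, 25, 36, 49, 64, 81, 100, 121 — consecutive squares n² from n = 4.
Stream B: 2, 4, 8, 16, 32, 64, 128 — powers of 2.
Position 21 → stream A, term 11 = 196.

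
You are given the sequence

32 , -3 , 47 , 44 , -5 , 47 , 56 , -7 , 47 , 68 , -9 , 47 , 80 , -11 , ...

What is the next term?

47

Split by position mod 3 into 3 tracks.
Track A is 32, 44, 56, 68, 80, which is arithmetic, step +12.
Track B is -3, -5, -7, -9, -11, which is arithmetic with common difference −2.
Track C is 47, 47, 47, 47, which is constant 47.
Term 15 comes from track C (its 5th entry): 47.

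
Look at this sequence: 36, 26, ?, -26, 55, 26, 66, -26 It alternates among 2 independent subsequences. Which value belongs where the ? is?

45

Split by position mod 2 into 2 tracks.
Track A is 36, ?, 55, 66, which is triangular numbers starting at T_8.
Track B is 26, -26, 26, -26, which is the oscillation 26·(−1)^(n+1).
Filling track A at index 2 by its rule yields 45.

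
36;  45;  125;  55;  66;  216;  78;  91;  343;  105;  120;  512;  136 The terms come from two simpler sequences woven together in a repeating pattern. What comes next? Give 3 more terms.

The slot pattern repeats as AAB (period 3), so there are 2 interleaved tracks.
Stream A: 36, 45, 55, 66, 78, 91, 105, 120, 136 — the triangular numbers T_8, T_9, ….
Stream B: 125, 216, 343, 512 — consecutive cubes n³ from n = 5.
The 14th slot belongs to stream A; its 10th term is 153.
The 15th slot belongs to stream B; its 5th term is 729.
The 16th slot belongs to stream A; its 11th term is 171.

153, 729, 171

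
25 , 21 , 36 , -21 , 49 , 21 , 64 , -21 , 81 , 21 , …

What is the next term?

100

Odd-indexed and even-indexed terms follow separate rules.
Track A: 25, 36, 49, 64, 81 (perfect squares starting at 5²).
Track B: 21, -21, 21, -21, 21 (alternating ±21).
The 11th slot belongs to track A; its 6th term is 100.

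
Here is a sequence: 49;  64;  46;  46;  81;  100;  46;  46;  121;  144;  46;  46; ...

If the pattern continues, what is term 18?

Positions follow the repeating pattern AABB; grouping by letter gives 2 tracks.
Stream A: 49, 64, 81, 100, 121, 144 — perfect squares starting at 7².
Stream B: 46, 46, 46, 46, 46, 46 — the constant sequence 46.
The 18th slot belongs to stream A; its 10th term is 256.

256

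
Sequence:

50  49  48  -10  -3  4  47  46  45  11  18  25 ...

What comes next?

44

The slot pattern repeats as AAABBB (period 6), so there are 2 interleaved tracks.
Subsequence A: 50, 49, 48, 47, 46, 45 (arithmetic, step −1).
Subsequence B: -10, -3, 4, 11, 18, 25 (arithmetic with common difference +7).
The 13th slot belongs to subsequence A; its 7th term is 44.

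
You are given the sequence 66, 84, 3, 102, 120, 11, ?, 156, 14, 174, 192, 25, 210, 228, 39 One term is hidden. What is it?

Reading positions in blocks of 3 reveals the pattern AAB — 2 tracks woven together.
Stream A: 66, 84, 102, 120, ?, 156, 174, 192, 210, 228 — arithmetic, step +18.
Stream B: 3, 11, 14, 25, 39 — each term equals the sum of the previous two.
Stream A's pattern makes the blank 138.

138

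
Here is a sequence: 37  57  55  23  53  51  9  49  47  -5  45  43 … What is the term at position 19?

-47

The slot pattern repeats as ABB (period 3), so there are 2 interleaved tracks.
Subsequence A: 37, 23, 9, -5. Linear: a_n = 51 − 14·n.
Subsequence B: 57, 55, 53, 51, 49, 47, 45, 43. Subtracting 2 each time.
Term 19 comes from subsequence A (its 7th entry): -47.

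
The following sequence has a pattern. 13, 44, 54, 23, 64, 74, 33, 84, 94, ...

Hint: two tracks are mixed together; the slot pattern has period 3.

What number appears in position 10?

43

Reading positions in blocks of 3 reveals the pattern ABB — 2 tracks woven together.
Track A: 13, 23, 33. Arithmetic with common difference +10.
Track B: 44, 54, 64, 74, 84, 94. Arithmetic, step +10.
Term 10 comes from track A (its 4th entry): 43.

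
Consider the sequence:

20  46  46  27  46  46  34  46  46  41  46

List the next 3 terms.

Positions follow the repeating pattern ABB; grouping by letter gives 2 tracks.
Track A = 20, 27, 34, 41: linear: a_n = 13 + 7·n.
Track B = 46, 46, 46, 46, 46, 46, 46: the constant sequence 46.
Position 12 falls in track B as its term 8, giving 46.
Position 13 → track A, term 5 = 48.
The 14th slot belongs to track B; its 9th term is 46.

46, 48, 46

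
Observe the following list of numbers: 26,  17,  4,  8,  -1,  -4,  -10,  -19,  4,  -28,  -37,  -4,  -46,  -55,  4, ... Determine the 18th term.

Positions follow the repeating pattern AAB; grouping by letter gives 2 tracks.
Subsequence A: 26, 17, 8, -1, -10, -19, -28, -37, -46, -55 (linear: a_n = 35 − 9·n).
Subsequence B: 4, -4, 4, -4, 4 (alternating ±4).
Position 18 → subsequence B, term 6 = -4.

-4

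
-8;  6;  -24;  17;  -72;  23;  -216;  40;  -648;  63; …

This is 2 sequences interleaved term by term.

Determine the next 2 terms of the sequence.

Taking every 2nd term gives 2 separate tracks.
Stream A: -8, -24, -72, -216, -648 (geometric with ratio 3).
Stream B: 6, 17, 23, 40, 63 (each term equals the sum of the previous two).
Term 11 comes from stream A (its 6th entry): -1944.
Position 12 → stream B, term 6 = 103.

-1944, 103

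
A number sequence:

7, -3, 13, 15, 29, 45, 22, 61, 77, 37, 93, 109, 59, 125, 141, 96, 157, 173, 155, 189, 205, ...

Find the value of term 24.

237

The slot pattern repeats as ABB (period 3), so there are 2 interleaved tracks.
Track A: 7, 15, 22, 37, 59, 96, 155. A Fibonacci-like recurrence a_n = a_{n-1} + a_{n-2}.
Track B: -3, 13, 29, 45, 61, 77, 93, 109, 125, 141, 157, 173, 189, 205. Arithmetic with common difference +16.
Position 24 → track B, term 16 = 237.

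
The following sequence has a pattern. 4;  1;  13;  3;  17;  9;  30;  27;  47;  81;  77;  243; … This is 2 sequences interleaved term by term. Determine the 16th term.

Taking every 2nd term gives 2 separate tracks.
Subsequence A: 4, 13, 17, 30, 47, 77 (a Fibonacci-like recurrence a_n = a_{n-1} + a_{n-2}).
Subsequence B: 1, 3, 9, 27, 81, 243 (successive powers of 3).
Position 16 → subsequence B, term 8 = 2187.

2187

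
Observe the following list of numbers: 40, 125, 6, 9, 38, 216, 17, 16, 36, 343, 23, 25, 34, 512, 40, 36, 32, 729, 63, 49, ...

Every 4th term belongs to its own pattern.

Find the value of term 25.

Split by position mod 4: positions 1, 5, 9, … form one track, and each other residue class forms its own.
Track A: 40, 38, 36, 34, 32. Subtracting 2 each time.
Track B: 125, 216, 343, 512, 729. Consecutive cubes n³ from n = 5.
Track C: 6, 17, 23, 40, 63. Each term equals the sum of the previous two.
Track D: 9, 16, 25, 36, 49. The squares 3², 4², 5², ….
Term 25 comes from track A (its 7th entry): 28.

28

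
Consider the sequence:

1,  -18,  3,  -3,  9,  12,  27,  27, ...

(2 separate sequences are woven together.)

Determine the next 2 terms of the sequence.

81, 42

Split by position mod 2 into 2 tracks.
Subsequence A: 1, 3, 9, 27 — successive powers of 3.
Subsequence B: -18, -3, 12, 27 — linear: a_n = -33 + 15·n.
Position 9 falls in subsequence A as its term 5, giving 81.
Position 10 → subsequence B, term 5 = 42.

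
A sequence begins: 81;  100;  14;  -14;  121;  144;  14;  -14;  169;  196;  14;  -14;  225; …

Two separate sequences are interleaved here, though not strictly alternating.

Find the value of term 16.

Positions follow the repeating pattern AABB; grouping by letter gives 2 tracks.
Track A: 81, 100, 121, 144, 169, 196, 225 (consecutive squares n² from n = 9).
Track B: 14, -14, 14, -14, 14, -14 (alternating ±14).
Term 16 comes from track B (its 8th entry): -14.

-14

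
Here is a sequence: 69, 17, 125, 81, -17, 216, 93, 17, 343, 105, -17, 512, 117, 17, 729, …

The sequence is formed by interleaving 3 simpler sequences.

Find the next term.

129

Split by position mod 3 into 3 tracks.
Track A is 69, 81, 93, 105, 117, which is arithmetic, step +12.
Track B is 17, -17, 17, -17, 17, which is alternating ±17.
Track C is 125, 216, 343, 512, 729, which is the cubes 5³, 6³, 7³, ….
Term 16 comes from track A (its 6th entry): 129.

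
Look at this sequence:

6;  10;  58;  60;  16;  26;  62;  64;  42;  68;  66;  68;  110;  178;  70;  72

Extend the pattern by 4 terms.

288, 466, 74, 76

Reading positions in blocks of 4 reveals the pattern AABB — 2 tracks woven together.
Stream A = 6, 10, 16, 26, 42, 68, 110, 178: a Fibonacci-like recurrence a_n = a_{n-1} + a_{n-2}.
Stream B = 58, 60, 62, 64, 66, 68, 70, 72: linear: a_n = 56 + 2·n.
The 17th slot belongs to stream A; its 9th term is 288.
Term 18 comes from stream A (its 10th entry): 466.
Term 19 comes from stream B (its 9th entry): 74.
Term 20 comes from stream B (its 10th entry): 76.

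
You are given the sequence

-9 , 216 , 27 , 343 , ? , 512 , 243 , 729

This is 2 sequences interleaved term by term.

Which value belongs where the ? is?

Taking every 2nd term gives 2 separate tracks.
Track A = -9, 27, ?, 243: multiplying by -3 each time.
Track B = 216, 343, 512, 729: consecutive cubes n³ from n = 6.
The gap is track A's term 3; the rule gives -81.

-81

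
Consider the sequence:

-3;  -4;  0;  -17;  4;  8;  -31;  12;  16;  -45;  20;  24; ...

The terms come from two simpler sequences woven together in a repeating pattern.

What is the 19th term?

Reading positions in blocks of 3 reveals the pattern ABB — 2 tracks woven together.
Track A is -3, -17, -31, -45, which is subtracting 14 each time.
Track B is -4, 0, 4, 8, 12, 16, 20, 24, which is linear: a_n = -8 + 4·n.
Position 19 falls in track A as its term 7, giving -87.

-87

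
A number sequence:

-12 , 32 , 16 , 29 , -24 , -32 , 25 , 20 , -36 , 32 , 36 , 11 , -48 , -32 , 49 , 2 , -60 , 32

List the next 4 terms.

64, -7, -72, -32

Split by position mod 4: positions 1, 5, 9, … form one track, and each other residue class forms its own.
Track A is -12, -24, -36, -48, -60, which is arithmetic, step −12.
Track B is 32, -32, 32, -32, 32, which is alternating ±32.
Track C is 16, 25, 36, 49, which is perfect squares starting at 4².
Track D is 29, 20, 11, 2, which is linear: a_n = 38 − 9·n.
The 19th slot belongs to track C; its 5th term is 64.
The 20th slot belongs to track D; its 5th term is -7.
Term 21 comes from track A (its 6th entry): -72.
Position 22 → track B, term 6 = -32.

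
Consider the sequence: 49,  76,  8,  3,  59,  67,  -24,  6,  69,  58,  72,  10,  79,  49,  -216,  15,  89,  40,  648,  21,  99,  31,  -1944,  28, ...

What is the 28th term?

36

Taking every 4th term gives 4 separate tracks.
Track A is 49, 59, 69, 79, 89, 99, which is arithmetic, step +10.
Track B is 76, 67, 58, 49, 40, 31, which is arithmetic, step −9.
Track C is 8, -24, 72, -216, 648, -1944, which is geometric, ×-3 each step.
Track D is 3, 6, 10, 15, 21, 28, which is triangular numbers starting at T_2.
Position 28 falls in track D as its term 7, giving 36.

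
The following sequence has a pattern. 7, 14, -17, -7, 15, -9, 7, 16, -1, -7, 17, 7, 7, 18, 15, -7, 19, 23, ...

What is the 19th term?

7

Split by position mod 3: positions 1, 4, 7, … form one track, and each other residue class forms its own.
Track A is 7, -7, 7, -7, 7, -7, which is the oscillation 7·(−1)^(n+1).
Track B is 14, 15, 16, 17, 18, 19, which is linear: a_n = 13 + n.
Track C is -17, -9, -1, 7, 15, 23, which is adding 8 each time.
The 19th slot belongs to track A; its 7th term is 7.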